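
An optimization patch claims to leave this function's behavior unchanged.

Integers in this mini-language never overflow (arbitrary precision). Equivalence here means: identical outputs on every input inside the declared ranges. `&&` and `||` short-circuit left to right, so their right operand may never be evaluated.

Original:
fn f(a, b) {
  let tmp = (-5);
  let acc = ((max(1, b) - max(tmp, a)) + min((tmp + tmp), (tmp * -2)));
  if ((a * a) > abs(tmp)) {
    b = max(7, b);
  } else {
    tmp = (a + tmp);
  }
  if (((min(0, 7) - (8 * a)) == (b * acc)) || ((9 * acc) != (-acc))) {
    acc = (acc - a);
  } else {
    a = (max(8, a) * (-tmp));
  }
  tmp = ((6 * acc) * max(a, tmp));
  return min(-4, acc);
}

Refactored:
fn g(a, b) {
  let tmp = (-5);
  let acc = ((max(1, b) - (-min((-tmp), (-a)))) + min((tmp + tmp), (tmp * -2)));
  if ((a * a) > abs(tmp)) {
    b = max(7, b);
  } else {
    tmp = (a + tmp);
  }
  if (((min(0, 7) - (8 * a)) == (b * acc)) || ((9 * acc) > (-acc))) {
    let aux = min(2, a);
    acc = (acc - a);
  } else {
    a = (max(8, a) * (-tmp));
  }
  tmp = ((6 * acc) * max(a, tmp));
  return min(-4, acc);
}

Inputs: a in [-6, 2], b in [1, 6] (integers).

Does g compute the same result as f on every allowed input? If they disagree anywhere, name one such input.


Evaluate both at a=-4, b=1.
f: tmp := -5 | acc := -5 | ((a * a) > abs(tmp)): true | b := 7 | (((min(0, 7) - (8 * a)) == (b * acc)) || ((9 * acc) != (-acc))): true | acc := -1 | tmp := 24 | result -4
g: tmp := -5 | acc := -5 | ((a * a) > abs(tmp)): true | b := 7 | (((min(0, 7) - (8 * a)) == (b * acc)) || ((9 * acc) > (-acc))): false | a := 40 | tmp := -1200 | result -5
-4 and -5 differ, so these are not the same function on this domain.
verdict: not equivalent; witness: a=-4, b=1


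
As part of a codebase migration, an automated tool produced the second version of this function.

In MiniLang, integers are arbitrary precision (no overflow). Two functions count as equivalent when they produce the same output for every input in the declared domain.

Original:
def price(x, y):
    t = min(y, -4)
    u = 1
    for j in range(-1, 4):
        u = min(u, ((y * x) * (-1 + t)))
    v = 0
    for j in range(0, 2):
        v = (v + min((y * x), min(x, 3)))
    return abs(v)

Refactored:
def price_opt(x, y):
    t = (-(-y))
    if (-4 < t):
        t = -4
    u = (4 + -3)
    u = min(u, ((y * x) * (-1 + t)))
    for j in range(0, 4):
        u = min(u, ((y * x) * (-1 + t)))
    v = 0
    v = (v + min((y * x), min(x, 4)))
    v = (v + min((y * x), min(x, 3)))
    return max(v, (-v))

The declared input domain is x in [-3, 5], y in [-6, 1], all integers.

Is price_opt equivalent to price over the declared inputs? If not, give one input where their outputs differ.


Not equivalent: x=4, y=1 separates them (6 vs 7).
price: t=-4, then u=1, then (j=-1), then u=-20, then (j=0), then u=-20, then (j=1), then u=-20, then (j=2), then u=-20, then (j=3), then u=-20, then v=0, then (j=0), then v=3, then (j=1), then v=6, then returns 6
price_opt: t=1, then (-4 < t) is true, then t=-4, then u=1, then u=-20, then (j=0), then u=-20, then (j=1), then u=-20, then (j=2), then u=-20, then (j=3), then u=-20, then v=0, then v=4, then v=7, then returns 7
verdict: not equivalent; witness: x=4, y=1


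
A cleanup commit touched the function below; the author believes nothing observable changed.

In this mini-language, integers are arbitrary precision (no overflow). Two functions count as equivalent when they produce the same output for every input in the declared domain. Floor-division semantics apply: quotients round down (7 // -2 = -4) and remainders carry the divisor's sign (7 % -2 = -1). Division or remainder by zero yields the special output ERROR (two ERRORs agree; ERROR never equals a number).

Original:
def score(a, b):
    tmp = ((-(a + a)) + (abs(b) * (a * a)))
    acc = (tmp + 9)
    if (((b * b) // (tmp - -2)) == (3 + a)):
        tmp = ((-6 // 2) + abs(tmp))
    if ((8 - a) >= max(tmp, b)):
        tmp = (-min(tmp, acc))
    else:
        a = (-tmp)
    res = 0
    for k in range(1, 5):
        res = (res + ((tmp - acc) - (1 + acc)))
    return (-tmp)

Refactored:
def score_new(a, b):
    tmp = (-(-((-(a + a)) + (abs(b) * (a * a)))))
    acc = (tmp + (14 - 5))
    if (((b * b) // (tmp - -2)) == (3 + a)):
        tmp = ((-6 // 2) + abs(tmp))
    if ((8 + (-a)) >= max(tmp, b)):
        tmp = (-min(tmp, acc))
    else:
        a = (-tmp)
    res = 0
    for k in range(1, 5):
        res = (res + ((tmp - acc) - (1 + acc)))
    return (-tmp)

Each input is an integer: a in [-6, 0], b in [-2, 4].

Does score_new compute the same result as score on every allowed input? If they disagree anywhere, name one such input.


Behavior is preserved: although constant usage differs, arithmetic usage differs, the outputs never diverge.
Spot check at a=-3, b=4 — score: tmp = 42; acc = 51; (((b * b) // (tmp - -2)) == (3 + a)) -> true; tmp = 39; ((8 - a) >= max(tmp, b)) -> false; a = -39; res = 0; [k=1]; res = -64; [k=2]; res = -128; [k=3]; res = -192; [k=4]; res = -256; return -39. score_new: tmp = 42; acc = 51; (((b * b) // (tmp - -2)) == (3 + a)) -> true; tmp = 39; ((8 + (-a)) >= max(tmp, b)) -> false; a = -39; res = 0; [k=1]; res = -64; [k=2]; res = -128; [k=3]; res = -192; [k=4]; res = -256; return -39. Both give -39.
Checked all 49 inputs in the declared domain: the outputs agree on every one.
verdict: equivalent


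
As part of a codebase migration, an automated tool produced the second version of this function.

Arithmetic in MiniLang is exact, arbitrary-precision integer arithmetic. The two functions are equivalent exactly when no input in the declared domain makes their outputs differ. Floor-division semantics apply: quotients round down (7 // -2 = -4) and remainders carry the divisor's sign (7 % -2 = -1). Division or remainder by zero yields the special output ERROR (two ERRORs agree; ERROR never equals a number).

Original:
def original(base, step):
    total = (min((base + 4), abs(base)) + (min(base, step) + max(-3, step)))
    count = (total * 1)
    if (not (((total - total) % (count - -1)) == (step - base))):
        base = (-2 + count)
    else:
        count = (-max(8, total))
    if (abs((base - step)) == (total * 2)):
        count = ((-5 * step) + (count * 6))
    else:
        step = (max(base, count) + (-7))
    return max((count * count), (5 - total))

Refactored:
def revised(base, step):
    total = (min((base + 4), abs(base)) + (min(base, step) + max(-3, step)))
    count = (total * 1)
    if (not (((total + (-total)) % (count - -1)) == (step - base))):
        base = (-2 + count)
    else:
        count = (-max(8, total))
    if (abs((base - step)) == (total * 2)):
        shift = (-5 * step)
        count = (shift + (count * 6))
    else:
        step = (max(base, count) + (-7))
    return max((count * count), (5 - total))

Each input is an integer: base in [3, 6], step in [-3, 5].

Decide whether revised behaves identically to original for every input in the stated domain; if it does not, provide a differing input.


Reading the diff, among the changes: statement counts differ; also arithmetic usage differs; also local variable names differ.
As a probe, take base=4, step=3: original runs total=10, then count=10, then (not (((total - total) % (count - -1)) == (step - base))) is true, then base=8, then (abs((base - step)) == (total * 2)) is false, then step=3, then returns 100; revised runs total=10, then count=10, then (not (((total + (-total)) % (count - -1)) == (step - base))) is true, then base=8, then (abs((base - step)) == (total * 2)) is false, then step=3, then returns 100; both end at 100.
Across all 36 domain points the two functions coincide.
verdict: equivalent


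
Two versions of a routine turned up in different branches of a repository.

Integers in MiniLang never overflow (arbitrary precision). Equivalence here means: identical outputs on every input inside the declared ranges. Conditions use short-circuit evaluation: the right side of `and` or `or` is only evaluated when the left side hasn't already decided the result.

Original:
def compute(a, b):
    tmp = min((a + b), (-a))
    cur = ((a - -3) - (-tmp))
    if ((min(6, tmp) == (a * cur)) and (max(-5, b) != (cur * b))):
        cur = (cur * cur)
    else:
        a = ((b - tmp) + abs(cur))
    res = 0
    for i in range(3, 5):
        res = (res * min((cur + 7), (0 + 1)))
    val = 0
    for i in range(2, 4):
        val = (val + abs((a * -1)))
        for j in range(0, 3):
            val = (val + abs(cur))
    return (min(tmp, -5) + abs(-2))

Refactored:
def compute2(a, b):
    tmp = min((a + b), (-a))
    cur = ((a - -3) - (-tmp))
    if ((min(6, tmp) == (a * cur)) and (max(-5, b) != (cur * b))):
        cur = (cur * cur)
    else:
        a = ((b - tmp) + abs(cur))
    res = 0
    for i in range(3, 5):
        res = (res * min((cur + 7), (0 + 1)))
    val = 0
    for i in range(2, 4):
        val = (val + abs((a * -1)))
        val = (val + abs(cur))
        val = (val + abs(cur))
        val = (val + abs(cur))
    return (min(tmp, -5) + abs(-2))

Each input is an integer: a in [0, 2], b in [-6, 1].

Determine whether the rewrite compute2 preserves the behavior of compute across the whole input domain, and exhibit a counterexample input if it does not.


Equivalent — the differences include min/max/abs usage differs, plus statement counts differ, plus local variable names differ, plus arithmetic usage differs, plus loop structure differs, yet no declared input distinguishes the two.
Tracing a=2, b=-6: compute: tmp=-4, then cur=1, then ((min(6, tmp) == (a * cur)) and (max(-5, b) != (cur * b))) is false, then a=-1, then res=0, then (i=3), then res=0, then (i=4), then res=0, then val=0, then (i=2), then val=1, then (j=0), then val=2, then (j=1), then val=3, then (j=2), then val=4, then (i=3), then val=5, then (j=0), then val=6, then (j=1), then val=7, then (j=2), then val=8, then returns -3 | compute2: tmp=-4, then cur=1, then ((min(6, tmp) == (a * cur)) and (max(-5, b) != (cur * b))) is false, then a=-1, then res=0, then (i=3), then res=0, then (i=4), then res=0, then val=0, then (i=2), then val=1, then val=2, then val=3, then val=4, then (i=3), then val=5, then val=6, then val=7, then val=8, then returns -3 — matching result -3.
Across all 24 domain points the two functions coincide.
verdict: equivalent


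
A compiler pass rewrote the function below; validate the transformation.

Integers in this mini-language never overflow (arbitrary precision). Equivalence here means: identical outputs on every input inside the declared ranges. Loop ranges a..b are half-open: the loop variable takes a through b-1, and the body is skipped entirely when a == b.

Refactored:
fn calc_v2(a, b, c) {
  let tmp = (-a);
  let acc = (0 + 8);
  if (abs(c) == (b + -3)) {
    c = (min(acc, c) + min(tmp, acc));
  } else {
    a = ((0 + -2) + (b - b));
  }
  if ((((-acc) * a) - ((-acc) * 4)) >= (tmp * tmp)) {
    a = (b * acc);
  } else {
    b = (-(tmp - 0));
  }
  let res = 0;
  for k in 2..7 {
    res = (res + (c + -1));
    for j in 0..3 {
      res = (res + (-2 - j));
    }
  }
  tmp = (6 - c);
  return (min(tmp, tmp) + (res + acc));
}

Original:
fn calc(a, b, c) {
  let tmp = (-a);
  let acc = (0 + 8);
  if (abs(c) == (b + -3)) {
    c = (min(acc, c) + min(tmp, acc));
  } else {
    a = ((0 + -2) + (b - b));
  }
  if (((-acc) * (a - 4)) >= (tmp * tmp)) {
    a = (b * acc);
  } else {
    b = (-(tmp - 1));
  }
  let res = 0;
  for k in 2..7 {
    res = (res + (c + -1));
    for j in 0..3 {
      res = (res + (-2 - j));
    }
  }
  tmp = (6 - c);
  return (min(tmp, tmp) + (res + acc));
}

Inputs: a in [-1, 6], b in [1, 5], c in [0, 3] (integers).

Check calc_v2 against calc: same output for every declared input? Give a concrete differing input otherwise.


Equivalent. The suspicious edit (`1` became `0`) never changes the result for any input inside the declared domain.
Sweeping the whole domain (160 inputs) finds no disagreement.
As a probe, take a=4, b=2, c=2: calc runs tmp becomes -4; next acc becomes 8; next (abs(c) == (b + -3)) evaluates to false; next a becomes -2; next (((-acc) * (a - 4)) >= (tmp * tmp)) evaluates to true; next a becomes 16; next res becomes 0; next at k=2:; next res becomes 1; next at j=0:; next res becomes -1; next at j=1:; next res becomes -4; next at j=2:; next res becomes -8; next at k=3:; next res becomes -7; next at j=0:; next res becomes -9; next at j=1:; next res becomes -12; next at j=2:; next res becomes -16; next at k=4:; next res becomes -15; next at j=0:; next res becomes -17; next at j=1:; next res becomes -20; next at j=2:; next res becomes -24; next at k=5:; next res becomes -23; next at j=0:; next res becomes -25; next at j=1:; next res becomes -28; next at j=2:; next res becomes -32; next at k=6:; next res becomes -31; next at j=0:; next res becomes -33; next at j=1:; next res becomes -36; next at j=2:; next res becomes -40; next tmp becomes 4; next final value -28; calc_v2 runs tmp becomes -4; next acc becomes 8; next (abs(c) == (b + -3)) evaluates to false; next a becomes -2; next ((((-acc) * a) - ((-acc) * 4)) >= (tmp * tmp)) evaluates to true; next a becomes 16; next res becomes 0; next at k=2:; next res becomes 1; next at j=0:; next res becomes -1; next at j=1:; next res becomes -4; next at j=2:; next res becomes -8; next at k=3:; next res becomes -7; next at j=0:; next res becomes -9; next at j=1:; next res becomes -12; next at j=2:; next res becomes -16; next at k=4:; next res becomes -15; next at j=0:; next res becomes -17; next at j=1:; next res becomes -20; next at j=2:; next res becomes -24; next at k=5:; next res becomes -23; next at j=0:; next res becomes -25; next at j=1:; next res becomes -28; next at j=2:; next res becomes -32; next at k=6:; next res becomes -31; next at j=0:; next res becomes -33; next at j=1:; next res becomes -36; next at j=2:; next res becomes -40; next tmp becomes 4; next final value -28; both end at -28.
verdict: equivalent


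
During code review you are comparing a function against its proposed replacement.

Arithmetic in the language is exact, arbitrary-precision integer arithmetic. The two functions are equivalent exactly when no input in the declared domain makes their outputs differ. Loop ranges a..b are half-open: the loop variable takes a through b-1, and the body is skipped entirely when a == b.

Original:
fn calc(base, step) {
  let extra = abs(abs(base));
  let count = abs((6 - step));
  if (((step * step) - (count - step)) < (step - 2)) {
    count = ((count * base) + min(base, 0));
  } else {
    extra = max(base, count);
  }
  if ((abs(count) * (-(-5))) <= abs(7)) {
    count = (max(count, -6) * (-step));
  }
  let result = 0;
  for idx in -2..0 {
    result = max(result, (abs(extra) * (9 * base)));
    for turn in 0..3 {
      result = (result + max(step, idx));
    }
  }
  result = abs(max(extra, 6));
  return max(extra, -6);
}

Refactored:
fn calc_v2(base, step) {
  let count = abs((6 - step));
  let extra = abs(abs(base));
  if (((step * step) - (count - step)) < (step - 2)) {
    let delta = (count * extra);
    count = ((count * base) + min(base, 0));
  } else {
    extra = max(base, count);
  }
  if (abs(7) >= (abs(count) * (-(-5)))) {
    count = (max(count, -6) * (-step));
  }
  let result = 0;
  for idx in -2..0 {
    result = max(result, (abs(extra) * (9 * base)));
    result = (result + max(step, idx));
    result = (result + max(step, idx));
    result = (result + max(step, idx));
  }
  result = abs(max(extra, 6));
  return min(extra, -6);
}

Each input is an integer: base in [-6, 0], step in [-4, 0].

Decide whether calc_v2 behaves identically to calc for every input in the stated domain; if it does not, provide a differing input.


Consider the input base=-6, step=-4.
calc: extra = 6; count = 10; (((step * step) - (count - step)) < (step - 2)) -> false; extra = 10; ((abs(count) * (-(-5))) <= abs(7)) -> false; result = 0; [idx=-2]; result = 0; [turn=0]; result = -2; [turn=1]; result = -4; [turn=2]; result = -6; [idx=-1]; result = -6; [turn=0]; result = -7; [turn=1]; result = -8; [turn=2]; result = -9; result = 10; return 10
calc_v2: count = 10; extra = 6; (((step * step) - (count - step)) < (step - 2)) -> false; extra = 10; (abs(7) >= (abs(count) * (-(-5)))) -> false; result = 0; [idx=-2]; result = 0; result = -2; result = -4; result = -6; [idx=-1]; result = -6; result = -7; result = -8; result = -9; result = 10; return -6
10 != -6, so the rewrite changes behavior.
verdict: not equivalent; witness: base=-6, step=-4


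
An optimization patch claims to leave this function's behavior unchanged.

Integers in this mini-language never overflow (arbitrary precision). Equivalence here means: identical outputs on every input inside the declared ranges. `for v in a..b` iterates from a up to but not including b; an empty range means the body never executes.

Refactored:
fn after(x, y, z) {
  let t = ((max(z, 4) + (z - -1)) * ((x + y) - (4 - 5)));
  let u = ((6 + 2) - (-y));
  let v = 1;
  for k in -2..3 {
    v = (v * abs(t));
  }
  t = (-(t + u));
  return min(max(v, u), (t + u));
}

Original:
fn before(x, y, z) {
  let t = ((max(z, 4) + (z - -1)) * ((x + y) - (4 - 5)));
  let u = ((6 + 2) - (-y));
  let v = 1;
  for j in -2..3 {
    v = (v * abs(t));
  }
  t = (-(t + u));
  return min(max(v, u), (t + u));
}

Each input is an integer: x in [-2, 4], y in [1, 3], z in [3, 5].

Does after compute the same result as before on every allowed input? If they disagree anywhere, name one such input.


Equivalent — the differences include local variable names differ, yet no declared input distinguishes the two.
Tracing x=2, y=3, z=4: before: t=54, then u=11, then v=1, then (j=-2), then v=54, then (j=-1), then v=2916, then (j=0), then v=157464, then (j=1), then v=8503056, then (j=2), then v=459165024, then t=-65, then returns -54 | after: t=54, then u=11, then v=1, then (k=-2), then v=54, then (k=-1), then v=2916, then (k=0), then v=157464, then (k=1), then v=8503056, then (k=2), then v=459165024, then t=-65, then returns -54 — matching result -54.
Across all 63 domain points the two functions coincide.
verdict: equivalent


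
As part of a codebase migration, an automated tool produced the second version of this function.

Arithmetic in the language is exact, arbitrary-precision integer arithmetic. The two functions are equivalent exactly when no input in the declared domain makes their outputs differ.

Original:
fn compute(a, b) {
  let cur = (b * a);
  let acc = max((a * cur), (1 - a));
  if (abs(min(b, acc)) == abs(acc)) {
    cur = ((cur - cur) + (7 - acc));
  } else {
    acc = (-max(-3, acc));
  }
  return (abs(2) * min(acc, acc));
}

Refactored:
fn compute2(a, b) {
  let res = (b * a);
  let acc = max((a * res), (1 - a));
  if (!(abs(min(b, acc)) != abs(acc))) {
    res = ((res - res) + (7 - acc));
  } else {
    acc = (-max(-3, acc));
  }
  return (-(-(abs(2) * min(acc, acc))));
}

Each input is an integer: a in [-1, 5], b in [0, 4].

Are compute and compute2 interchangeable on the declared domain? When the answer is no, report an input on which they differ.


Comparing the listings, the differences include: boolean connective usage differs; also local variable names differ; also comparison usage differs.
One worked example (a=5, b=4) — compute: cur = 20; acc = 100; (abs(min(b, acc)) == abs(acc)) -> false; acc = -100; return -200; compute2: res = 20; acc = 100; (!(abs(min(b, acc)) != abs(acc))) -> false; acc = -100; return -200; agreement on -200.
Sweeping the whole domain (35 inputs) finds no disagreement.
verdict: equivalent


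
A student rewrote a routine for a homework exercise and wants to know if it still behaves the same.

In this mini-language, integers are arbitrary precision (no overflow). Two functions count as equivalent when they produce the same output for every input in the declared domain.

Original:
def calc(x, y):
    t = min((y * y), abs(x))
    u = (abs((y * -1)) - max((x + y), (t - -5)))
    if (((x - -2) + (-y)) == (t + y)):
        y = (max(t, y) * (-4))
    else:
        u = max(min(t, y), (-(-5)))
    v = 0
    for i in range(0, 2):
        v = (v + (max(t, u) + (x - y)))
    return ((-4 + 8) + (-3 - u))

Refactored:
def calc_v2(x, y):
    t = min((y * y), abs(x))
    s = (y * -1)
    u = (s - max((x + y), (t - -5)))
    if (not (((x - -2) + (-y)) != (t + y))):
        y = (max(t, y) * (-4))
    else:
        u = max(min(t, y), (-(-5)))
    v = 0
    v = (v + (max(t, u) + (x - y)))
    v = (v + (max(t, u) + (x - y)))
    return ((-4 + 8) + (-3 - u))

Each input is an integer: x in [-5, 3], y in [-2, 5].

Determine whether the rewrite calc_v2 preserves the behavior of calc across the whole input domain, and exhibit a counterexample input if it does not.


At x=0, y=1: calc gives 5, calc_v2 gives 7.
verdict: not equivalent; witness: x=0, y=1


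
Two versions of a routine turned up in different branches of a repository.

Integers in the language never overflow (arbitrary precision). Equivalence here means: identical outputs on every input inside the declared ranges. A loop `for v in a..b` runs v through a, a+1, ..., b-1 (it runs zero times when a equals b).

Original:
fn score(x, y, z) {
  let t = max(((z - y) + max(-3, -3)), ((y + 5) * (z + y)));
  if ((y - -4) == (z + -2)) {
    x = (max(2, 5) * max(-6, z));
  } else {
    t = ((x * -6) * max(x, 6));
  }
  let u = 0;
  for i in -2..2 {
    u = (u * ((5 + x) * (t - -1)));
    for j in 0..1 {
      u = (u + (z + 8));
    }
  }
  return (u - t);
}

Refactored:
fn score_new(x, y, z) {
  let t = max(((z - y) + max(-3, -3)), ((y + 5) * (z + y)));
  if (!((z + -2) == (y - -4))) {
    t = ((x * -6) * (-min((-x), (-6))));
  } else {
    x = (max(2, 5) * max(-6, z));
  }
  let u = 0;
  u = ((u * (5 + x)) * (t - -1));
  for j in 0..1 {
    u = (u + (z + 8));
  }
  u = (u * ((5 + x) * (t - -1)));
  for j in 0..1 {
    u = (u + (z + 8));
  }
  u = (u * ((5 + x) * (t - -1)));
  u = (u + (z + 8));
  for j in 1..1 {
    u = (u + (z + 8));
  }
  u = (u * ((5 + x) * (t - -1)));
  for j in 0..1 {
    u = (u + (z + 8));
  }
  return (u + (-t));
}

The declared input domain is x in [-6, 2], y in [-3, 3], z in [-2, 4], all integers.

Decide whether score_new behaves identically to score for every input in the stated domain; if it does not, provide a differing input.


The two versions differ — the changes include boolean connective usage differs, plus constant usage differs, plus arithmetic usage differs, plus min/max/abs usage differs, plus local variable names differ, plus statement counts differ, plus loop structure differs.
Spot check at x=1, y=-1, z=3 — score: t := 8 | ((y - -4) == (z + -2)): false | t := -36 | u := 0 | iter i=-2: | u := 0 | iter j=0: | u := 11 | iter i=-1: | u := -2310 | iter j=0: | u := -2299 | iter i=0: | u := 482790 | iter j=0: | u := 482801 | iter i=1: | u := -101388210 | iter j=0: | u := -101388199 | result -101388163. score_new: t := 8 | (!((z + -2) == (y - -4))): true | t := -36 | u := 0 | u := 0 | iter j=0: | u := 11 | u := -2310 | iter j=0: | u := -2299 | u := 482790 | u := 482801 | loop over j: empty range | u := -101388210 | iter j=0: | u := -101388199 | result -101388163. Both give -101388163.
An exhaustive pass over the 441 declared inputs shows identical outputs.
verdict: equivalent


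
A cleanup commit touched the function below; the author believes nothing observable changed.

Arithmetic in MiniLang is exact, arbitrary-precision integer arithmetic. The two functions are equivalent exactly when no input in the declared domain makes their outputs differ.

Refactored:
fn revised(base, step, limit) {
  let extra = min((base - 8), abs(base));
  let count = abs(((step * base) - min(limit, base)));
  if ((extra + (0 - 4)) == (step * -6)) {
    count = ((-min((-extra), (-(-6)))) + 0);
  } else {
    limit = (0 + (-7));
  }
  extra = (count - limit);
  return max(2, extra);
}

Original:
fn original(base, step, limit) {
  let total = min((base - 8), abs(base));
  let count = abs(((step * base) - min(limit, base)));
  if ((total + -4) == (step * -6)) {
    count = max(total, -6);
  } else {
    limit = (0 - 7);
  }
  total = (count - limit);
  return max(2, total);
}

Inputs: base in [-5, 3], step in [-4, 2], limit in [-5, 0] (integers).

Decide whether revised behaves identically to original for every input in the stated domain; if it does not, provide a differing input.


This is a faithful refactor — min/max/abs usage differs; also constant usage differs; also local variable names differ; also arithmetic usage differs, but the computed results match everywhere.
As a probe, take base=-2, step=-1, limit=-2: original runs total = -10; count = 4; ((total + -4) == (step * -6)) -> false; limit = -7; total = 11; return 11; revised runs extra = -10; count = 4; ((extra + (0 - 4)) == (step * -6)) -> false; limit = -7; extra = 11; return 11; both end at 11.
Checked all 378 inputs in the declared domain: the outputs agree on every one.
verdict: equivalent


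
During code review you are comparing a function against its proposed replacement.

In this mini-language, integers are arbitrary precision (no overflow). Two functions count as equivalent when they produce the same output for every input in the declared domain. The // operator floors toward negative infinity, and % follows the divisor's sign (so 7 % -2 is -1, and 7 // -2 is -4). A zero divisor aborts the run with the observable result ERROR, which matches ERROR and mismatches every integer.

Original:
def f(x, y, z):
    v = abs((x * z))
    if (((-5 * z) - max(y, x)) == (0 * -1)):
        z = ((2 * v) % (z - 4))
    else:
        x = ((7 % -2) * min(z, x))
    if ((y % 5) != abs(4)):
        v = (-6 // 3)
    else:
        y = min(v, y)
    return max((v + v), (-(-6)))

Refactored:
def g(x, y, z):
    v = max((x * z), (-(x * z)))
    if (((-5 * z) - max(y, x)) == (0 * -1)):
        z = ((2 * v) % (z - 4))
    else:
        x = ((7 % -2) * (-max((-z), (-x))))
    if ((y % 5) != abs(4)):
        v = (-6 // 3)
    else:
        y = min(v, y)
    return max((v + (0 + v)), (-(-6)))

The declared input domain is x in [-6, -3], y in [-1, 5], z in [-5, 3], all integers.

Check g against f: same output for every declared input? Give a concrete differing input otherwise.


The two versions differ — the changes include constant usage differs; and min/max/abs usage differs; and arithmetic usage differs.
Tracing x=-3, y=5, z=-4: f: v=12, then (((-5 * z) - max(y, x)) == (0 * -1)) is false, then x=4, then ((y % 5) != abs(4)) is true, then v=-2, then returns 6 | g: v=12, then (((-5 * z) - max(y, x)) == (0 * -1)) is false, then x=4, then ((y % 5) != abs(4)) is true, then v=-2, then returns 6 — matching result 6.
Sweeping the whole domain (252 inputs) finds no disagreement.
verdict: equivalent


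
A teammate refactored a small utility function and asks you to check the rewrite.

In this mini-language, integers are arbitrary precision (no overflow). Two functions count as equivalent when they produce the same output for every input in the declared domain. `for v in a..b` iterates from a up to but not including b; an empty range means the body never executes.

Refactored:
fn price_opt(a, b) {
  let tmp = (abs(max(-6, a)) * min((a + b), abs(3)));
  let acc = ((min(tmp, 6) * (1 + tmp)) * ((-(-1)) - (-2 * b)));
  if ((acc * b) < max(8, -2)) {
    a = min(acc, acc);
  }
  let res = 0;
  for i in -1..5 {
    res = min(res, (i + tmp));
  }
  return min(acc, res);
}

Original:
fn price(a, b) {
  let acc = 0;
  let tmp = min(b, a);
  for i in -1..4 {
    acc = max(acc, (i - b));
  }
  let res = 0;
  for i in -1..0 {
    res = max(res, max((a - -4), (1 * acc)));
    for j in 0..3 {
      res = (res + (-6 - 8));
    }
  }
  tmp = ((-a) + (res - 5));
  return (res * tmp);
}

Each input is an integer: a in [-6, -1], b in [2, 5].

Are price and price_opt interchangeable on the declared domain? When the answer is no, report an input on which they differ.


Not equivalent: a=-6, b=2 separates them (1640 vs -25).
price: acc := 0 | tmp := -6 | iter i=-1: | acc := 0 | iter i=0: | acc := 0 | iter i=1: | acc := 0 | iter i=2: | acc := 0 | iter i=3: | acc := 1 | res := 0 | iter i=-1: | res := 1 | iter j=0: | res := -13 | iter j=1: | res := -27 | iter j=2: | res := -41 | tmp := -40 | result 1640
price_opt: tmp := -24 | acc := 2760 | ((acc * b) < max(8, -2)): false | res := 0 | iter i=-1: | res := -25 | iter i=0: | res := -25 | iter i=1: | res := -25 | iter i=2: | res := -25 | iter i=3: | res := -25 | iter i=4: | res := -25 | result -25
verdict: not equivalent; witness: a=-6, b=2


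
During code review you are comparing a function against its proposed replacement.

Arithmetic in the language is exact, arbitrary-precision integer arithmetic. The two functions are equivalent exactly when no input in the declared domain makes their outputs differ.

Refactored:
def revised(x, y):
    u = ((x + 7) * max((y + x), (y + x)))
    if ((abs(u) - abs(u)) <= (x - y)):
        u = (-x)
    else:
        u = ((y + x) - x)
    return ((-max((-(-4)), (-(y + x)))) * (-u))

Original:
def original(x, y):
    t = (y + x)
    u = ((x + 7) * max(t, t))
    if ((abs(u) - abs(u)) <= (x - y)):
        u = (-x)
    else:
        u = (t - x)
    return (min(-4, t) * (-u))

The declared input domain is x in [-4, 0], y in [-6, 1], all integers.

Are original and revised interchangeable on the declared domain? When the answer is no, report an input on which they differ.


Reading the diff, among the changes: statement counts differ, and arithmetic usage differs, and min/max/abs usage differs, and local variable names differ.
As a probe, take x=-4, y=-6: original runs t = -10; u = -30; ((abs(u) - abs(u)) <= (x - y)) -> true; u = 4; return 40; revised runs u = -30; ((abs(u) - abs(u)) <= (x - y)) -> true; u = 4; return 40; both end at 40.
Checked all 40 inputs in the declared domain: the outputs agree on every one.
verdict: equivalent


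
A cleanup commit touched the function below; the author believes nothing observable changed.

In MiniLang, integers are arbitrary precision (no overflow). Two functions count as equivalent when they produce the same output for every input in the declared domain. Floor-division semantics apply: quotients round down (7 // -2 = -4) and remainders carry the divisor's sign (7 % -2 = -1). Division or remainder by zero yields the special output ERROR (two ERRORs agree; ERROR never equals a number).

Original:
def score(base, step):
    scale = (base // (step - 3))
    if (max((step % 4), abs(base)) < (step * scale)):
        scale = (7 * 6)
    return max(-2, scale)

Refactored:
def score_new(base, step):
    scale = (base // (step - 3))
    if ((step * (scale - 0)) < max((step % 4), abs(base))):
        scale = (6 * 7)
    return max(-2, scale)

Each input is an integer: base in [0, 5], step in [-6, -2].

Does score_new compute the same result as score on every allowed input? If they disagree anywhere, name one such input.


Try base=0, step=-6.
score: scale=0, then (max((step % 4), abs(base)) < (step * scale)) is false, then returns 0
score_new: scale=0, then ((step * (scale - 0)) < max((step % 4), abs(base))) is true, then scale=42, then returns 42
0 vs 42 — the two versions disagree here.
verdict: not equivalent; witness: base=0, step=-6


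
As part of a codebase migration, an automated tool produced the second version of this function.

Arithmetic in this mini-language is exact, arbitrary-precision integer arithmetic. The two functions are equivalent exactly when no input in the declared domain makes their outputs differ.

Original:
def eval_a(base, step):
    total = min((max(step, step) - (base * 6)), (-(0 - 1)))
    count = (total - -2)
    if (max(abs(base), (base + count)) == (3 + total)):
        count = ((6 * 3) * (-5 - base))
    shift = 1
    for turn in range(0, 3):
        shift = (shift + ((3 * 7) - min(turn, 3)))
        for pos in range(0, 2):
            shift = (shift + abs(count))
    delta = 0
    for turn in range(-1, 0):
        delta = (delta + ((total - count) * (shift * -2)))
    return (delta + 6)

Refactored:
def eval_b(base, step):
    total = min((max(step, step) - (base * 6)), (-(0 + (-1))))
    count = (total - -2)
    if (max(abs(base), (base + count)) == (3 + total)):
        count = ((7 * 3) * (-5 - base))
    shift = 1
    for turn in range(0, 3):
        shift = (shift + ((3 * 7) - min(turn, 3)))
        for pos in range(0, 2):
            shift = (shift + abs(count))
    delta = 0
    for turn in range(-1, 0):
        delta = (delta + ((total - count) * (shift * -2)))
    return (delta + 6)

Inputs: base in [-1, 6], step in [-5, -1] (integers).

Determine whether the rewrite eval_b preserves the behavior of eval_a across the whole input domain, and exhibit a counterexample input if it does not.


At base=0, step=-3: eval_a gives -104568, eval_b gives -140958.
verdict: not equivalent; witness: base=0, step=-3


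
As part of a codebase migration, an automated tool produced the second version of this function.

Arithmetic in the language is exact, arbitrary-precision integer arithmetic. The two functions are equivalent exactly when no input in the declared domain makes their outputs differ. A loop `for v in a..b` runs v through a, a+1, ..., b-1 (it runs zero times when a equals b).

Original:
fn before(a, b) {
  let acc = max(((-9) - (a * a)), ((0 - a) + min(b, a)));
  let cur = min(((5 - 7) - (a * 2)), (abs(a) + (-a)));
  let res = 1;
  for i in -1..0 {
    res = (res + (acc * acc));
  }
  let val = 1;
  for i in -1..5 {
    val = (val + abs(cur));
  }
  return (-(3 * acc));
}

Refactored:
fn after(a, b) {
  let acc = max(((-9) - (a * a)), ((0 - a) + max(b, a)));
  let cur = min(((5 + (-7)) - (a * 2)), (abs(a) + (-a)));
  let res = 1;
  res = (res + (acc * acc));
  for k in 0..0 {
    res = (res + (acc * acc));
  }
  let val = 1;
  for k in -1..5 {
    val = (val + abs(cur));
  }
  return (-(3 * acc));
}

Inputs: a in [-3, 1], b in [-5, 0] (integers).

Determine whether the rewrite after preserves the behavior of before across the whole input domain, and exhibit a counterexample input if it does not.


Try a=-3, b=-5.
before: acc = -2; cur = 4; res = 1; [i=-1]; res = 5; val = 1; [i=-1]; val = 5; [i=0]; val = 9; [i=1]; val = 13; [i=2]; val = 17; [i=3]; val = 21; [i=4]; val = 25; return 6
after: acc = 0; cur = 4; res = 1; res = 1; the k loop: no iterations; val = 1; [k=-1]; val = 5; [k=0]; val = 9; [k=1]; val = 13; [k=2]; val = 17; [k=3]; val = 21; [k=4]; val = 25; return 0
6 against 0: the behavior changed.
verdict: not equivalent; witness: a=-3, b=-5


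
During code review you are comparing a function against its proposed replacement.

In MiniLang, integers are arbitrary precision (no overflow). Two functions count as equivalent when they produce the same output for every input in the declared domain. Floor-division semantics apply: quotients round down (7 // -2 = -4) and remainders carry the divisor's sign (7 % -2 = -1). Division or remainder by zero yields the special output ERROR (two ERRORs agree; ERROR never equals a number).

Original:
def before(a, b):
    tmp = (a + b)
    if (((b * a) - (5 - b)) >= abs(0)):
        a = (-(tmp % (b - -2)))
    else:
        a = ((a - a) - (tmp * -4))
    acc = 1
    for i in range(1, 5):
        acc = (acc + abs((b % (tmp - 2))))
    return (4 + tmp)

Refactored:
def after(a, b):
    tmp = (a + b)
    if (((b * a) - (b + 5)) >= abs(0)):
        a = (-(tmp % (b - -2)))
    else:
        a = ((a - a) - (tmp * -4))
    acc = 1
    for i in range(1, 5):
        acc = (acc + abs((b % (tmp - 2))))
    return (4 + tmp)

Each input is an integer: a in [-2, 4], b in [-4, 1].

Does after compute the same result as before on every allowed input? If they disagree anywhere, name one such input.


Try a=-2, b=-2.
before: tmp := -4 | (((b * a) - (5 - b)) >= abs(0)): false | a := -16 | acc := 1 | iter i=1: | acc := 3 | iter i=2: | acc := 5 | iter i=3: | acc := 7 | iter i=4: | acc := 9 | result 0
after: tmp := -4 | (((b * a) - (b + 5)) >= abs(0)): true | divide-by-zero, output ERROR
0 and ERROR differ, so these are not the same function on this domain.
verdict: not equivalent; witness: a=-2, b=-2


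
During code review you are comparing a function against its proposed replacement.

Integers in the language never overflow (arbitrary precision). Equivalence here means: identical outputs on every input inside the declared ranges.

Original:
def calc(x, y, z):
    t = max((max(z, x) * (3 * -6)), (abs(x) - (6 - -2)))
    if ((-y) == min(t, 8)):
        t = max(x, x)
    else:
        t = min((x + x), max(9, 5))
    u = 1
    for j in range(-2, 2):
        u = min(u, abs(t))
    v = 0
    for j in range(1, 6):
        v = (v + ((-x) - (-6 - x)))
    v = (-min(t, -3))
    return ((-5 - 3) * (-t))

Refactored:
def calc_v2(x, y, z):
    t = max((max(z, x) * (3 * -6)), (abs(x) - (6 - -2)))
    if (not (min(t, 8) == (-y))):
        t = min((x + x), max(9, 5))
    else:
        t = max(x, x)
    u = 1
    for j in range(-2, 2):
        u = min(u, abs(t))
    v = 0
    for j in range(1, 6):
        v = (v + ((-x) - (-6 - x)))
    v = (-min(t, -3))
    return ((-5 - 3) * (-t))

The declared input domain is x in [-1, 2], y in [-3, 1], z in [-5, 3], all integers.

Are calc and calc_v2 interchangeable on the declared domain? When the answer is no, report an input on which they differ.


Differences: boolean connective usage differs — yet all 180 inputs agree.
verdict: equivalent


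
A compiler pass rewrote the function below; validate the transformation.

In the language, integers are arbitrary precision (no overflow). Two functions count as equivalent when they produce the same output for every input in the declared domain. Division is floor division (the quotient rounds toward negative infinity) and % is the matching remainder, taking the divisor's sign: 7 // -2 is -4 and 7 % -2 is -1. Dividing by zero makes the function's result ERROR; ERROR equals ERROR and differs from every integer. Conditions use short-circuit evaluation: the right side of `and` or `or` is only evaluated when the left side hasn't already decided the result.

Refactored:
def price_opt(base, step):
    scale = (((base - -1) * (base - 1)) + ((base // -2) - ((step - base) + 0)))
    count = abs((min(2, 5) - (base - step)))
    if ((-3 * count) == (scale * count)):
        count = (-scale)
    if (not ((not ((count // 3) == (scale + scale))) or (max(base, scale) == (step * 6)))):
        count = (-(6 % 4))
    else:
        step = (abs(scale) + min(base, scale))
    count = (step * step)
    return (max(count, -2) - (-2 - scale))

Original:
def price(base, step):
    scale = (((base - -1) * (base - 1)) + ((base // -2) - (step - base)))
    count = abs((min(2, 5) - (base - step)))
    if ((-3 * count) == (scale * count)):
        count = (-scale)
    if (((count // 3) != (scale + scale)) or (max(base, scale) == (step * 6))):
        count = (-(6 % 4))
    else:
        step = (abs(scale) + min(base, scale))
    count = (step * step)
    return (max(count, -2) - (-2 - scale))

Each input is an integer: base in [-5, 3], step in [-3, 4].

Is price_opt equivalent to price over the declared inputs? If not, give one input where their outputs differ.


There is a counterexample at base=-5, step=-3: 35 on one side, 387 on the other.
price: scale becomes 24; next count becomes 4; next ((-3 * count) == (scale * count)) evaluates to false; next (((count // 3) != (scale + scale)) or (max(base, scale) == (step * 6))) evaluates to true; next count becomes -2; next count becomes 9; next final value 35
price_opt: scale becomes 24; next count becomes 4; next ((-3 * count) == (scale * count)) evaluates to false; next (not ((not ((count // 3) == (scale + scale))) or (max(base, scale) == (step * 6)))) evaluates to false; next step becomes 19; next count becomes 361; next final value 387
verdict: not equivalent; witness: base=-5, step=-3


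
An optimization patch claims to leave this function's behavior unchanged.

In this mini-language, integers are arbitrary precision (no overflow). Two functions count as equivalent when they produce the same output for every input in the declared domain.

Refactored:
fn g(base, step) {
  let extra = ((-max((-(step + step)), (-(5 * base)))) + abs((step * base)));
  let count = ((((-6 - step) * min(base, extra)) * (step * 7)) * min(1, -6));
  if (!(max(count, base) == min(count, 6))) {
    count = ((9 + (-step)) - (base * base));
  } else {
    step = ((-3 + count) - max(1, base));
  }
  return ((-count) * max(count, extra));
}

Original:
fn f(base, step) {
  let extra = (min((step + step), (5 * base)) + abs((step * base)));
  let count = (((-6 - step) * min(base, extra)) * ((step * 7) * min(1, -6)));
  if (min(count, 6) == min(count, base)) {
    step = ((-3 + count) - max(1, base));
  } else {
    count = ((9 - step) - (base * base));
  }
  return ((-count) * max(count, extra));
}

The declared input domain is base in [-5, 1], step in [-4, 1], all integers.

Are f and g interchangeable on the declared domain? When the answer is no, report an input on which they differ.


Input base=-5, step=0: -256 from f versus 0 from g.
verdict: not equivalent; witness: base=-5, step=0
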